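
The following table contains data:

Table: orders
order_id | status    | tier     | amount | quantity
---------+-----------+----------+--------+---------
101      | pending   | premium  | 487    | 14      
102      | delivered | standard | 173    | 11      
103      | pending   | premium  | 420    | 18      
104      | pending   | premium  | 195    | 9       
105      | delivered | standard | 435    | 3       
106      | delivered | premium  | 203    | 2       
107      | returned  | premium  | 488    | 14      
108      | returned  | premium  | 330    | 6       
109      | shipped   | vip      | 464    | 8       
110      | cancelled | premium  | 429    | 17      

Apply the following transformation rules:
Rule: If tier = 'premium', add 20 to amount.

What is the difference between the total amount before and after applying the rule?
140

Step 1: Original sum of amount = 3624
Step 2: 7 records have tier = 'premium'
Step 3: Each affected record changes by 20
Step 4: Total change = 7 × 20 = 140
Step 5: New sum = 3624 + 140 = 3764
Step 6: Difference = |3764 - 3624| = 140
        (Sum increased by 140)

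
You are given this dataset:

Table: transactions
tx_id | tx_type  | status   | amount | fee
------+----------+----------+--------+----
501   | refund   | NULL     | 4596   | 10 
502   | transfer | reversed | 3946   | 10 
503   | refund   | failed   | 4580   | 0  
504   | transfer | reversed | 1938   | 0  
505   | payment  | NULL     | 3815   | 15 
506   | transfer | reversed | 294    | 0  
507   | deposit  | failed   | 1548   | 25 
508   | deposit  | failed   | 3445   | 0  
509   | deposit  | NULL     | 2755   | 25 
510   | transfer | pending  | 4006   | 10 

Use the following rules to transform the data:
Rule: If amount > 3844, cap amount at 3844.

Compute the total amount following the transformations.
29171

Step 1: 4 records have amount > 3844
Step 2: These records originally summed to 17128
Step 3: After capping: 4 × 3844 = 15376
Step 4: Unaffected records sum: 13795
Step 5: Final sum = 15376 + 13795 = 29171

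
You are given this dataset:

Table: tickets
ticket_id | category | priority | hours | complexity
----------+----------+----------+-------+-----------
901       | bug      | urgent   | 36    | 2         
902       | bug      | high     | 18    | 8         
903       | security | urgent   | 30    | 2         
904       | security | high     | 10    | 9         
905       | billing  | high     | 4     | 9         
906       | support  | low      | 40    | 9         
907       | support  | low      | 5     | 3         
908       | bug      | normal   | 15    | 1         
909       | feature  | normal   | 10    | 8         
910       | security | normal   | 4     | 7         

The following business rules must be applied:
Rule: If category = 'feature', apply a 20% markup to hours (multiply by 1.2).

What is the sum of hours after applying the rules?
174.0

Step 1: Records with category = 'feature' have total hours = 10
Step 2: Apply multiplier: 10 × 1.2 = 12.0
Step 3: Other records total: 162
Step 4: Final sum = 12.0 + 162 = 174.0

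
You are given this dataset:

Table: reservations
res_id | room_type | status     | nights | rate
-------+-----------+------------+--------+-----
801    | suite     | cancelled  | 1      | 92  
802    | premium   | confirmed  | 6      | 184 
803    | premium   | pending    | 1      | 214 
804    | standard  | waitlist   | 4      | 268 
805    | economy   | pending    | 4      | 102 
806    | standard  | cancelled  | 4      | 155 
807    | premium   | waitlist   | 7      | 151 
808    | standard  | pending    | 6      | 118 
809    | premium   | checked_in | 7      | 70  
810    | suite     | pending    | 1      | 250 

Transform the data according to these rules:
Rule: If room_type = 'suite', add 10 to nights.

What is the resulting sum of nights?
61

Step 1: Count records where room_type = 'suite': 2
Step 2: Total bonus added: 2 × 10 = 20
Step 3: Original sum of nights: 41
Step 4: Final sum = 41 + 20 = 61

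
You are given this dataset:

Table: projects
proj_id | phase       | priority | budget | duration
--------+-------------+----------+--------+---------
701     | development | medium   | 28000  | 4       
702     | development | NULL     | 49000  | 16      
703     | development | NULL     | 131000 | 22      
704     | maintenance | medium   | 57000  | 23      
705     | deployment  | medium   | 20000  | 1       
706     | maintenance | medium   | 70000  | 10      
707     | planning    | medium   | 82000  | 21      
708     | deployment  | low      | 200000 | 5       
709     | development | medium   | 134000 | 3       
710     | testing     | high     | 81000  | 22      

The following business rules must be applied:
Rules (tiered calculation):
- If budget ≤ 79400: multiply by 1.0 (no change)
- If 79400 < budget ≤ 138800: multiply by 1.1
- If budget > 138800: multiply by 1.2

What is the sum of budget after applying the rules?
934800.0

Step 1: Tier 1 (budget ≤ 79400): 5 records, sum = 224000 × 1.0 = 224000.0
Step 2: Tier 2 (79400 < budget ≤ 138800): 4 records, sum = 428000 × 1.1 = 470800.0
Step 3: Tier 3 (budget > 138800): 1 records, sum = 200000 × 1.2 = 240000.0
Step 4: Final sum = 224000.0 + 470800.0 + 240000.0 = 934800.0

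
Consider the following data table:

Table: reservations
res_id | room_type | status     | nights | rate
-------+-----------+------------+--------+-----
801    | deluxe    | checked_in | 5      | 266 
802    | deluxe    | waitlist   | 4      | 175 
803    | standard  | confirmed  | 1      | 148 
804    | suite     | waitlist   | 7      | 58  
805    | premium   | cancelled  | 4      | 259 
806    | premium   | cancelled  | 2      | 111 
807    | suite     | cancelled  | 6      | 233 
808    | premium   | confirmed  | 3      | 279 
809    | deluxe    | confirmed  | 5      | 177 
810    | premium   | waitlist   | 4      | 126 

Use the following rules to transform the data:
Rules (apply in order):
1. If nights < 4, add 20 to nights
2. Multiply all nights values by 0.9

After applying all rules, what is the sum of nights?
90.9

Step 1: Apply Rule 1 - Add 20 to records with nights < 4
  - 3 records affected: 6 + (3 × 20) = 66
  - Unaffected records: 35
  - Sum after Rule 1: 101
Step 2: Apply Rule 2 - Multiply all by 0.9
  - 101 × 0.9 = 90.9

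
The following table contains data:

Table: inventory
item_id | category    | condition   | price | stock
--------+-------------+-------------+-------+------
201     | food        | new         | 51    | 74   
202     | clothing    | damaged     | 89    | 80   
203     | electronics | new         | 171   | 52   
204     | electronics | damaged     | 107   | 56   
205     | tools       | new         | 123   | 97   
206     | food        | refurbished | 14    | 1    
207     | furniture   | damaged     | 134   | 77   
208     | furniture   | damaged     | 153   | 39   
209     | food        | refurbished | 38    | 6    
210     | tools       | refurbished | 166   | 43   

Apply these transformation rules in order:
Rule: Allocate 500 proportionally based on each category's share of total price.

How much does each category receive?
clothing: 42.54, electronics: 132.89, food: 49.24, furniture: 137.19, tools: 138.15

Step 1: Calculate total price = 1046
Step 2: Calculate each category's proportion:
  clothing: 89/1046 = 8.51% → 42.54
  electronics: 278/1046 = 26.58% → 132.89
  food: 103/1046 = 9.85% → 49.24
  furniture: 287/1046 = 27.44% → 137.19
  tools: 289/1046 = 27.63% → 138.15
Step 3: Verify: sum of allocations ≈ 500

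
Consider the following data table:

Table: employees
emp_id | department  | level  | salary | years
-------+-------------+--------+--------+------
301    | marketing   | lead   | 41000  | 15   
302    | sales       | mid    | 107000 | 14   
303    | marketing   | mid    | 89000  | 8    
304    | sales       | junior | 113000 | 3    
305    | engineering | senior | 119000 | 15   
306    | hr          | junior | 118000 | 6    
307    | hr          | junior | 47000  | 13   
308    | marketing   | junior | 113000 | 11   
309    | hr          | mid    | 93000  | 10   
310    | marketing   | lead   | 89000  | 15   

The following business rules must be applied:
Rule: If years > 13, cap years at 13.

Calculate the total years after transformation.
103

Step 1: 4 records have years > 13
Step 2: These records originally summed to 59
Step 3: After capping: 4 × 13 = 52
Step 4: Unaffected records sum: 51
Step 5: Final sum = 52 + 51 = 103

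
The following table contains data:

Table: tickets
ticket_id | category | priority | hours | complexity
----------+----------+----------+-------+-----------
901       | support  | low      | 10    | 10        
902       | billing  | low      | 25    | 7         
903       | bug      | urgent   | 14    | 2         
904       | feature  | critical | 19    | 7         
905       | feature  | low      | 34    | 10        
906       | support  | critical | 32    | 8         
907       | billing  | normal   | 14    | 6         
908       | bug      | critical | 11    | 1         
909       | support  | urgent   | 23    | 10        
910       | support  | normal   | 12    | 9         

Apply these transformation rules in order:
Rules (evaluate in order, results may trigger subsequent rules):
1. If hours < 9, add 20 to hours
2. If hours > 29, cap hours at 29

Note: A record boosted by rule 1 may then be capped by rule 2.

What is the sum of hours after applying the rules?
186

Step 1: Apply rule 1 to records with hours < 9
  - 0 records get bonus of 20
  - Of these, 0 records then exceed 29 and get capped
Step 2: Apply rule 2 to records with hours > 29
  - 2 records (original) are capped
Step 3: Calculate final sum = 186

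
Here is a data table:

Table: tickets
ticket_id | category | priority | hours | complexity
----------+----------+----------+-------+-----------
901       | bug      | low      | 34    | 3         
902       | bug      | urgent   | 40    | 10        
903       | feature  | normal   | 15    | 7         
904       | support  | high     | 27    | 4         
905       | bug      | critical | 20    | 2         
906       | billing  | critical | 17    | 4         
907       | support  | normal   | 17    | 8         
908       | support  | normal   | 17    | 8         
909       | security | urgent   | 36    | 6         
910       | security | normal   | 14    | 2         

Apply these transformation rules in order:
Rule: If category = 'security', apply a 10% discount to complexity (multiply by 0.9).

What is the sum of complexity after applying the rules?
53.2

Step 1: Records with category = 'security' have total complexity = 8
Step 2: Apply multiplier: 8 × 0.9 = 7.2
Step 3: Other records total: 46
Step 4: Final sum = 7.2 + 46 = 53.2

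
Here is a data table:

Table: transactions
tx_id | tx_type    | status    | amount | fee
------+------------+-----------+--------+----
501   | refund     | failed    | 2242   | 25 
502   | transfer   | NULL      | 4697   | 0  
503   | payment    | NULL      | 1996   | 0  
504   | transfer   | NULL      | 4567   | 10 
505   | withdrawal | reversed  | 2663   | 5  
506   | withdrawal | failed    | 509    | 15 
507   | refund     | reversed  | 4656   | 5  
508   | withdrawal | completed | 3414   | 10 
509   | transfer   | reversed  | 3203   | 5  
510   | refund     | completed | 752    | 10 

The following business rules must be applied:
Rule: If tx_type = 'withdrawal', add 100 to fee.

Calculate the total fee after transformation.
385

Step 1: Count records where tx_type = 'withdrawal': 3
Step 2: Total bonus added: 3 × 100 = 300
Step 3: Original sum of fee: 85
Step 4: Final sum = 85 + 300 = 385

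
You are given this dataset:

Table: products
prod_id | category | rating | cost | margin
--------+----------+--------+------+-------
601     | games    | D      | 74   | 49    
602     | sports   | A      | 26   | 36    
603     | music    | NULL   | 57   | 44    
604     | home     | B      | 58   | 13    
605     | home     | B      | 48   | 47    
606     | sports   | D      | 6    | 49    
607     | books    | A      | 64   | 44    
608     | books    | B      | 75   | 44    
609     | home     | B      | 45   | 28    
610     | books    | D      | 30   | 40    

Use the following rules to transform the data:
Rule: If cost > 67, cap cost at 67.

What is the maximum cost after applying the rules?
67

Step 1: Original maximum cost = 75
Step 2: Apply cap at 67
Step 3: 2 records had cost > 67 and were capped
Step 4: Maximum after transformation = 67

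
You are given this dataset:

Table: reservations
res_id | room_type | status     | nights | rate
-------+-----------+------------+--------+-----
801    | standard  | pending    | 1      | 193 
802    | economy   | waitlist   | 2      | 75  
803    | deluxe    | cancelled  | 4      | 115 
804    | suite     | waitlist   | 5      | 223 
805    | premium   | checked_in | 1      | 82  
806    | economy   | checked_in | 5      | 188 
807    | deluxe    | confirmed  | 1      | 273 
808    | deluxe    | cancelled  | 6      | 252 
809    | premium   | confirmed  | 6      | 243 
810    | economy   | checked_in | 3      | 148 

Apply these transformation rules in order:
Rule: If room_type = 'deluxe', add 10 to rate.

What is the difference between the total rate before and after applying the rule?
30

Step 1: Original sum of rate = 1792
Step 2: 3 records have room_type = 'deluxe'
Step 3: Each affected record changes by 10
Step 4: Total change = 3 × 10 = 30
Step 5: New sum = 1792 + 30 = 1822
Step 6: Difference = |1822 - 1792| = 30
        (Sum increased by 30)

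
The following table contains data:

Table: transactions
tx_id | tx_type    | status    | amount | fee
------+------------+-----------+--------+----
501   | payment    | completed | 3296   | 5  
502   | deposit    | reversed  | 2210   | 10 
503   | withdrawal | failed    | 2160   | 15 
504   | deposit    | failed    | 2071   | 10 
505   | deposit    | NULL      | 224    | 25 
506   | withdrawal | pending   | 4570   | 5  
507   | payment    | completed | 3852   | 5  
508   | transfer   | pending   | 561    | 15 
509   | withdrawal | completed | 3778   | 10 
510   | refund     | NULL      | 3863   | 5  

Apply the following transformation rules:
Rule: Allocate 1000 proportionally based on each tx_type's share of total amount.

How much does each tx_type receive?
deposit: 169.46, payment: 268.87, refund: 145.31, transfer: 21.1, withdrawal: 395.26

Step 1: Calculate total amount = 26585
Step 2: Calculate each tx_type's proportion:
  deposit: 4505/26585 = 16.95% → 169.46
  payment: 7148/26585 = 26.89% → 268.87
  refund: 3863/26585 = 14.53% → 145.31
  transfer: 561/26585 = 2.11% → 21.1
  withdrawal: 10508/26585 = 39.53% → 395.26
Step 3: Verify: sum of allocations ≈ 1000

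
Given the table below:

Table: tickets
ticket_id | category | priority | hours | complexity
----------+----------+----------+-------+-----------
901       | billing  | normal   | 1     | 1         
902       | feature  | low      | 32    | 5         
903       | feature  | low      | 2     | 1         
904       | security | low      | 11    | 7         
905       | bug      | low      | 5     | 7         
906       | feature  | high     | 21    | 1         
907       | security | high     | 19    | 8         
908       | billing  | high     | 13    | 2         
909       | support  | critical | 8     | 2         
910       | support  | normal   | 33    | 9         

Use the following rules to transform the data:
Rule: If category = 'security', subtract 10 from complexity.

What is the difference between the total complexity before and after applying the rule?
20

Step 1: Original sum of complexity = 43
Step 2: 2 records have category = 'security'
Step 3: Each affected record changes by -10
Step 4: Total change = 2 × -10 = -20
Step 5: New sum = 43 + -20 = 23
Step 6: Difference = |23 - 43| = 20
        (Sum decreased by 20)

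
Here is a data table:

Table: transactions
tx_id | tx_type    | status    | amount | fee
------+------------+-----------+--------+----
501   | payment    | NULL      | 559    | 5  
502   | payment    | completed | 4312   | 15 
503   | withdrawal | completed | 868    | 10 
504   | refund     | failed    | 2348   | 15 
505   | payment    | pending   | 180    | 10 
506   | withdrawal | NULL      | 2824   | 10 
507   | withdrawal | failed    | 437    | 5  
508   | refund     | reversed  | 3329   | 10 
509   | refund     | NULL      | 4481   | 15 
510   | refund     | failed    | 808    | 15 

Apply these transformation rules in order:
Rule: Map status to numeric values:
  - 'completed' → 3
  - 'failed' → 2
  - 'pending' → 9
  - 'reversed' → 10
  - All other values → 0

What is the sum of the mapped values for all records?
31

Step 1: Apply mapping to each record
Step 2: Count by status:
  'completed': 2 records × 3 = 6
  'failed': 3 records × 2 = 6
  'pending': 1 records × 9 = 9
  'reversed': 1 records × 10 = 10
Step 3: Sum all mapped values = 31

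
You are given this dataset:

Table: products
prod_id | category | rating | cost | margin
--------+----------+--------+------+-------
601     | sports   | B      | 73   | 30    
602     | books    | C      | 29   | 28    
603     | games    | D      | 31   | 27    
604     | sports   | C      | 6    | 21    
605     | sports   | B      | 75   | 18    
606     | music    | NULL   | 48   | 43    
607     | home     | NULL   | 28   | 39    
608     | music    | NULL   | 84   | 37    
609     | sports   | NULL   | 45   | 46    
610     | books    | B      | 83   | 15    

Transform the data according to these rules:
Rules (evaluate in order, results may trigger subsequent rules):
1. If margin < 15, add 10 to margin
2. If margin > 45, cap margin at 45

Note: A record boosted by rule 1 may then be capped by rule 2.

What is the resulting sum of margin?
303

Step 1: Apply rule 1 to records with margin < 15
  - 0 records get bonus of 10
  - Of these, 0 records then exceed 45 and get capped
Step 2: Apply rule 2 to records with margin > 45
  - 1 records (original) are capped
Step 3: Calculate final sum = 303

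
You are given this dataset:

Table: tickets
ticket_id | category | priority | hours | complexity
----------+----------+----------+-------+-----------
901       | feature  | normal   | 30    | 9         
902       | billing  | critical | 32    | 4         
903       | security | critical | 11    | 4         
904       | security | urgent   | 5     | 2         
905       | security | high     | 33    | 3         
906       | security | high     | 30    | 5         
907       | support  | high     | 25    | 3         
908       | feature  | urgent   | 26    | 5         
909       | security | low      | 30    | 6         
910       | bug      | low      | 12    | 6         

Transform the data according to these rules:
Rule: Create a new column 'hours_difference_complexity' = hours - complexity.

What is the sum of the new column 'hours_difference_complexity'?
187

Step 1: For each record, compute hours - complexity
Example calculations:
  30 - 9 = 21
  32 - 4 = 28
  11 - 4 = 7
  ...
Step 2: Sum all derived values
Step 3: Total = 187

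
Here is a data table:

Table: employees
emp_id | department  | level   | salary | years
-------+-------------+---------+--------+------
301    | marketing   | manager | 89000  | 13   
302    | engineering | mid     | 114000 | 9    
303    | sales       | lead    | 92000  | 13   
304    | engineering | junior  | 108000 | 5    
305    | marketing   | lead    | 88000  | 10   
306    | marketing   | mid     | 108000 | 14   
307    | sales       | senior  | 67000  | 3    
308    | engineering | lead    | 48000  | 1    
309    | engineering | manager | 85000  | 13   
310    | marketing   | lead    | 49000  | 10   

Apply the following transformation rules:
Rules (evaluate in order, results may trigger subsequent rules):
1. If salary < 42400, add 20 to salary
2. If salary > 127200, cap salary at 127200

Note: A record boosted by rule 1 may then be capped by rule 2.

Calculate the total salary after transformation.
848000

Step 1: Apply rule 1 to records with salary < 42400
  - 0 records get bonus of 20
  - Of these, 0 records then exceed 127200 and get capped
Step 2: Apply rule 2 to records with salary > 127200
  - 0 records (original) are capped
Step 3: Calculate final sum = 848000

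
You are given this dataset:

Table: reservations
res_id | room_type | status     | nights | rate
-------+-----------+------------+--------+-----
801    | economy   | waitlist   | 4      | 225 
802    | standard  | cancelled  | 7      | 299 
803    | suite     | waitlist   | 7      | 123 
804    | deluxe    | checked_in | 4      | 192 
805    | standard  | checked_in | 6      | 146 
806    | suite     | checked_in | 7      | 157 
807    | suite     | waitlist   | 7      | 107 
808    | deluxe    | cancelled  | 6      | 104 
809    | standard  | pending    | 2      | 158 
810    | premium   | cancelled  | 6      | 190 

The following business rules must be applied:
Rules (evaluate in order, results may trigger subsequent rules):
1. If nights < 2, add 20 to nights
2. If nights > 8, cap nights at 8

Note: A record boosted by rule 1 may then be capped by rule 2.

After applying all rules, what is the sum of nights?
56

Step 1: Apply rule 1 to records with nights < 2
  - 0 records get bonus of 20
  - Of these, 0 records then exceed 8 and get capped
Step 2: Apply rule 2 to records with nights > 8
  - 0 records (original) are capped
Step 3: Calculate final sum = 56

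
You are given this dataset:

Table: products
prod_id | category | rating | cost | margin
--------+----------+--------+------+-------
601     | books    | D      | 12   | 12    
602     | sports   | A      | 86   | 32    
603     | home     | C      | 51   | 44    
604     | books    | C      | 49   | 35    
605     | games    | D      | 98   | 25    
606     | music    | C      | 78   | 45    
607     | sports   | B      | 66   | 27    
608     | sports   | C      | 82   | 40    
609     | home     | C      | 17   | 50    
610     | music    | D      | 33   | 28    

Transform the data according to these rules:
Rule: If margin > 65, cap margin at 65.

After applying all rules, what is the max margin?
50

Step 1: Original maximum margin = 50
Step 2: Check cap of 65 against maximum
Step 3: No records exceed the cap (max 50 <= cap 65), so no capping applies
Step 4: Maximum after transformation = 50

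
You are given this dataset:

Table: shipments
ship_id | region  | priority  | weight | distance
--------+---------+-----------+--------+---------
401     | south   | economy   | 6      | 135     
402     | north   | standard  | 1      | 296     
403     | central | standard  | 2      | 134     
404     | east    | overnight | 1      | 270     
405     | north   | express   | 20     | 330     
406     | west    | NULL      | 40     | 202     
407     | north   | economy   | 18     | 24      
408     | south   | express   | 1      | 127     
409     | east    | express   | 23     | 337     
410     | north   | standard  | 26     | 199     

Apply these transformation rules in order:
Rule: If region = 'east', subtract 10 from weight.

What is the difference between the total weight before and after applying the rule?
20

Step 1: Original sum of weight = 138
Step 2: 2 records have region = 'east'
Step 3: Each affected record changes by -10
Step 4: Total change = 2 × -10 = -20
Step 5: New sum = 138 + -20 = 118
Step 6: Difference = |118 - 138| = 20
        (Sum decreased by 20)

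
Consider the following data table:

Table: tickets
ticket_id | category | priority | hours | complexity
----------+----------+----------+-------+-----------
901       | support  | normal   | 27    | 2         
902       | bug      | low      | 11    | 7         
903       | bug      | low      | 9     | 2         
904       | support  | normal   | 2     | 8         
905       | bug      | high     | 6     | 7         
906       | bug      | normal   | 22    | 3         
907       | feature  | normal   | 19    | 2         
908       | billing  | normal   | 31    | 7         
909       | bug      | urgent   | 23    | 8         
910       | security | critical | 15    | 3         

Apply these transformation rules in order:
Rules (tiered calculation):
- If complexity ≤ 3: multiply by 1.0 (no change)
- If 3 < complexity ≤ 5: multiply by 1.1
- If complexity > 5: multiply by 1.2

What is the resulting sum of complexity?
56.4

Step 1: Tier 1 (complexity ≤ 3): 5 records, sum = 12 × 1.0 = 12.0
Step 2: Tier 2 (3 < complexity ≤ 5): 0 records, sum = 0 × 1.1 = 0.0
Step 3: Tier 3 (complexity > 5): 5 records, sum = 37 × 1.2 = 44.4
Step 4: Final sum = 12.0 + 0.0 + 44.4 = 56.4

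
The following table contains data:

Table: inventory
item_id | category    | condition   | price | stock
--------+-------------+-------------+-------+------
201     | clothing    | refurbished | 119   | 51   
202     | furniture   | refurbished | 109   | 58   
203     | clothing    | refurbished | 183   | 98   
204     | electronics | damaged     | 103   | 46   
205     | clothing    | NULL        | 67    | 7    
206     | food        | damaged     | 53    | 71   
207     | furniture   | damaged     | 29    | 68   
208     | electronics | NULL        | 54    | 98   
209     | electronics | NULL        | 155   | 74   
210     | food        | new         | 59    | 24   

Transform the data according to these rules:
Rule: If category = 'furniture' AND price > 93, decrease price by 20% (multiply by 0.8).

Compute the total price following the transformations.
909.2

Step 1: Find records where category = 'furniture' AND price > 93
Step 2: 1 records match, summing to 109
Step 3: After multiplier: 109 × 0.8 = 87.2
Step 4: Unaffected records sum: 822
Step 5: Final sum = 87.2 + 822 = 909.2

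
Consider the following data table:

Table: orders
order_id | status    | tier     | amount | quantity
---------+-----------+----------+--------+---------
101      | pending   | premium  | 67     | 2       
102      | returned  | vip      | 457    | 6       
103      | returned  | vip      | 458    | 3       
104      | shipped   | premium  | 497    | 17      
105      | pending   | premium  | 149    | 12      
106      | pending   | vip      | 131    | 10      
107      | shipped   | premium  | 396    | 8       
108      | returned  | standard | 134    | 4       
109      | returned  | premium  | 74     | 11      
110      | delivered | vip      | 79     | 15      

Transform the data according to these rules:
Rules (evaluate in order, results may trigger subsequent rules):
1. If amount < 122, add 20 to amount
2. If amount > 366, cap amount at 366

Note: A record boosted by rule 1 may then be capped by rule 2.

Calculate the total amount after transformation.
2158

Step 1: Apply rule 1 to records with amount < 122
  - 3 records get bonus of 20
  - Of these, 0 records then exceed 366 and get capped
Step 2: Apply rule 2 to records with amount > 366
  - 4 records (original) are capped
Step 3: Calculate final sum = 2158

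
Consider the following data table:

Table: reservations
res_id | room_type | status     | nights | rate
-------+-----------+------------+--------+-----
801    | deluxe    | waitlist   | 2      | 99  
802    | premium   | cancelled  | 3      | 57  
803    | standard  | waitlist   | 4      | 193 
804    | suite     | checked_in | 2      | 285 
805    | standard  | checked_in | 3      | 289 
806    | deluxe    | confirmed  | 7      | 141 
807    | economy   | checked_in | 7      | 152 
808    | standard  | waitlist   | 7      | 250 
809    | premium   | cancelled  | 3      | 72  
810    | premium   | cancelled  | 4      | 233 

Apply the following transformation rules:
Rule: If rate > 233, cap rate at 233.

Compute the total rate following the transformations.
1646

Step 1: 3 records have rate > 233
Step 2: These records originally summed to 824
Step 3: After capping: 3 × 233 = 699
Step 4: Unaffected records sum: 947
Step 5: Final sum = 699 + 947 = 1646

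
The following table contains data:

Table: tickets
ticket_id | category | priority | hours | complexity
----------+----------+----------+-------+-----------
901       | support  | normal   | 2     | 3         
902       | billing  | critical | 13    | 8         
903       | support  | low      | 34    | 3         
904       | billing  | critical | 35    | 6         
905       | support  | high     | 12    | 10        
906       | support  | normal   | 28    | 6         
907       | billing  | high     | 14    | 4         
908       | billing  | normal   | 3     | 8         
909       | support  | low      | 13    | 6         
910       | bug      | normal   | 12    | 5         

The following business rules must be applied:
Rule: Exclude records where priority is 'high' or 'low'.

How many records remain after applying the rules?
6

Step 1: Count records to exclude
  - 2 (high) + 2 (low) = 4 records
Step 2: Total records: 10
Step 3: Remaining = 10 - 4 = 6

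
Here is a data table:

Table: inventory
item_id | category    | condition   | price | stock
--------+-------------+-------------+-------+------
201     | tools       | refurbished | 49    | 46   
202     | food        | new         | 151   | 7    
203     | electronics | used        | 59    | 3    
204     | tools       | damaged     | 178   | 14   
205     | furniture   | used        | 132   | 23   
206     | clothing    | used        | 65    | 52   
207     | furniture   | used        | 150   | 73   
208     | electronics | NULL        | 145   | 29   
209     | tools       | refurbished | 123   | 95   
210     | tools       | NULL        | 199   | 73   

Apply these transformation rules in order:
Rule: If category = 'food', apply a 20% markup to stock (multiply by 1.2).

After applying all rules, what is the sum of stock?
416.4

Step 1: Records with category = 'food' have total stock = 7
Step 2: Apply multiplier: 7 × 1.2 = 8.4
Step 3: Other records total: 408
Step 4: Final sum = 8.4 + 408 = 416.4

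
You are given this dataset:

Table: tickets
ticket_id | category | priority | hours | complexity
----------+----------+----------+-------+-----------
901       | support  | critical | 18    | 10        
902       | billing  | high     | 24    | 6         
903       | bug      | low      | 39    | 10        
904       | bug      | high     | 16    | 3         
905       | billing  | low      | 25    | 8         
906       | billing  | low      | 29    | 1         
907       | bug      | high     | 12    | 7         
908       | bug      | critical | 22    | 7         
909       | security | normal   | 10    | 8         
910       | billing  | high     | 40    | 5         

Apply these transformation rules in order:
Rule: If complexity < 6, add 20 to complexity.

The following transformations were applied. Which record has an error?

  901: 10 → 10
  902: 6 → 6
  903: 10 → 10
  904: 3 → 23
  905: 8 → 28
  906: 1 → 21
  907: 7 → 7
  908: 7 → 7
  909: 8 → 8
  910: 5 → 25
Record 905 has an error. The correct transformed value should be 8, not 28.

Step 1: Check each record against the rule
Step 2: Record 905 has complexity = 8
Step 3: Since 8 >= 6, the bonus should not have been applied
Step 4: Correct value = 8, but claimed value = 28
Conclusion: Record 905 has the error.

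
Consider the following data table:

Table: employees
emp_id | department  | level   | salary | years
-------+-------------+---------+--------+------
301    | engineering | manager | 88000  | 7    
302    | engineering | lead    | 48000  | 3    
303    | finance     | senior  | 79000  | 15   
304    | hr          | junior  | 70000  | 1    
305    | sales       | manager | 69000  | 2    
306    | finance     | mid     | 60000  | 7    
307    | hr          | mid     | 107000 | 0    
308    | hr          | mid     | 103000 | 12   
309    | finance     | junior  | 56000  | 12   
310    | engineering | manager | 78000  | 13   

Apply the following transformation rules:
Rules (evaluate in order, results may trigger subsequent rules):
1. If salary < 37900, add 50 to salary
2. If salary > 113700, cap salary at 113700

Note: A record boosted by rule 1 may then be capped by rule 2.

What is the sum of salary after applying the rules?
758000

Step 1: Apply rule 1 to records with salary < 37900
  - 0 records get bonus of 50
  - Of these, 0 records then exceed 113700 and get capped
Step 2: Apply rule 2 to records with salary > 113700
  - 0 records (original) are capped
Step 3: Calculate final sum = 758000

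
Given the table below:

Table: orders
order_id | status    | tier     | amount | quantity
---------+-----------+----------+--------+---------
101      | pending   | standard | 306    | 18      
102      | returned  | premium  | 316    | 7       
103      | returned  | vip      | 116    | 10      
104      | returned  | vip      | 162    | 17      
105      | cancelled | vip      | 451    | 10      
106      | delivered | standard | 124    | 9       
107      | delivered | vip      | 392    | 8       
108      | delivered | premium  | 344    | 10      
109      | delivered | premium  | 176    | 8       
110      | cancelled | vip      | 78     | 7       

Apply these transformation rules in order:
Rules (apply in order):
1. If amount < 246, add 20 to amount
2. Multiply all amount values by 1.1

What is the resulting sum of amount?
2821.5

Step 1: Apply Rule 1 - Add 20 to records with amount < 246
  - 5 records affected: 656 + (5 × 20) = 756
  - Unaffected records: 1809
  - Sum after Rule 1: 2565
Step 2: Apply Rule 2 - Multiply all by 1.1
  - 2565 × 1.1 = 2821.5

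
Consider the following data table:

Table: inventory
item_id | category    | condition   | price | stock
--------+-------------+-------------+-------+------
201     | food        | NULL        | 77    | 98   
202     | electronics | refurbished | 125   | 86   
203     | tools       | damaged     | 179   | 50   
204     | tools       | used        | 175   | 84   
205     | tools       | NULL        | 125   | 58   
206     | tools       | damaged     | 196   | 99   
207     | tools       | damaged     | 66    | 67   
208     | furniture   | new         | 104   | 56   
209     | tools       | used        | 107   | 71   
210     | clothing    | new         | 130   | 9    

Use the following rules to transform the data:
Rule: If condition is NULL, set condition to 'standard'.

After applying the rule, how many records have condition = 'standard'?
2

Step 1: Count records where condition IS NULL
Step 2: Found 2 records with NULL condition
Step 3: These records will have condition set to 'standard'
Step 4: Records already having condition = 'standard': 0
Step 5: Answer: 2 + 0 = 2 records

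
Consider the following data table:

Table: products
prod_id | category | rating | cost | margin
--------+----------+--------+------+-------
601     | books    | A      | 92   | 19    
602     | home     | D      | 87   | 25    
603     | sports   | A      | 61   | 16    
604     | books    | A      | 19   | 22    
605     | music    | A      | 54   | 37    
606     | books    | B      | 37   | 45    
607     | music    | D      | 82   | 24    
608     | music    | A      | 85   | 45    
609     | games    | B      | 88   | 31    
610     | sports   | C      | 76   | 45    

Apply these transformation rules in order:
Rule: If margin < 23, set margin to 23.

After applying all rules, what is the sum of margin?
321

Step 1: 3 records have margin < 23
Step 2: These records originally summed to 57
Step 3: After setting to minimum: 3 × 23 = 69
Step 4: Unaffected records sum: 252
Step 5: Final sum = 69 + 252 = 321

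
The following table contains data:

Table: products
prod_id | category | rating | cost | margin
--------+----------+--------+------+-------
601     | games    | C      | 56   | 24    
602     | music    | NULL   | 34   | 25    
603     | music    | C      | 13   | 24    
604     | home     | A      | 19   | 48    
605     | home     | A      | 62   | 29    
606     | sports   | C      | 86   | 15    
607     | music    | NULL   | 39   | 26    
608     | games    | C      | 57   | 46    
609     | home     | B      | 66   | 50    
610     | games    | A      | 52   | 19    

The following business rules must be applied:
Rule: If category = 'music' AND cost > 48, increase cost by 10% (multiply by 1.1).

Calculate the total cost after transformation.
484

Step 1: Find records where category = 'music' AND cost > 48
Step 2: 0 records match, summing to 0
Step 3: After multiplier: 0 × 1.1 = 0.0
Step 4: Unaffected records sum: 484
Step 5: Final sum = 0.0 + 484 = 484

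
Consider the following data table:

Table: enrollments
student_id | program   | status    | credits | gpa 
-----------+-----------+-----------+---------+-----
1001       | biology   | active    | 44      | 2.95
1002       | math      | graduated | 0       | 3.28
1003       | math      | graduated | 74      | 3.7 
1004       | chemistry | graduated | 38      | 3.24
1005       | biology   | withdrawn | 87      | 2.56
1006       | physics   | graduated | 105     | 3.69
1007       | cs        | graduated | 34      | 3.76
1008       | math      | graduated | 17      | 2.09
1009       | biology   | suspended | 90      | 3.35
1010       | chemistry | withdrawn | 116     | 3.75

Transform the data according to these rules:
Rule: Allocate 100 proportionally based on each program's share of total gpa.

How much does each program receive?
biology: 27.37, chemistry: 21.59, cs: 11.62, math: 28.02, physics: 11.4

Step 1: Calculate total gpa = 32.37
Step 2: Calculate each program's proportion:
  biology: 8.86/32.37 = 27.37% → 27.37
  chemistry: 6.99/32.37 = 21.59% → 21.59
  cs: 3.76/32.37 = 11.62% → 11.62
  math: 9.07/32.37 = 28.02% → 28.02
  physics: 3.69/32.37 = 11.40% → 11.4
Step 3: Verify: sum of allocations ≈ 100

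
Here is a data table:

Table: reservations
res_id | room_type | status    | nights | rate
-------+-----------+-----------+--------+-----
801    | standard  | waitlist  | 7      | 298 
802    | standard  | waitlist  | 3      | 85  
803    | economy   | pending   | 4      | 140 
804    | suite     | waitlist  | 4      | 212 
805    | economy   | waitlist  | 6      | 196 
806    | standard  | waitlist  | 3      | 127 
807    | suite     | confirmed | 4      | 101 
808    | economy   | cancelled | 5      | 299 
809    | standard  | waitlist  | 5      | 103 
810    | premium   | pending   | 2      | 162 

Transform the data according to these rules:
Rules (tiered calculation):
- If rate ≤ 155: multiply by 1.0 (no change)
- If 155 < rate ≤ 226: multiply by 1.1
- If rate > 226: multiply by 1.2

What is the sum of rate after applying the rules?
1899.4

Step 1: Tier 1 (rate ≤ 155): 5 records, sum = 556 × 1.0 = 556.0
Step 2: Tier 2 (155 < rate ≤ 226): 3 records, sum = 570 × 1.1 = 627.0
Step 3: Tier 3 (rate > 226): 2 records, sum = 597 × 1.2 = 716.4
Step 4: Final sum = 556.0 + 627.0 + 716.4 = 1899.4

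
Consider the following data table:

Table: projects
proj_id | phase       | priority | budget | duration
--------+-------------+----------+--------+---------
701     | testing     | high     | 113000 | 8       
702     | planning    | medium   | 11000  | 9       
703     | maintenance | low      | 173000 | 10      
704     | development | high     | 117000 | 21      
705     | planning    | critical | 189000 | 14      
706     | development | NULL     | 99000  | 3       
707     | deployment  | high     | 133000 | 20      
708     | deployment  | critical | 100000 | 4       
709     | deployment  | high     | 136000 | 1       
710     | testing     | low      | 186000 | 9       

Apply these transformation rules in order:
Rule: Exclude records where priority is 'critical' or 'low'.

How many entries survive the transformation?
6

Step 1: Count records to exclude
  - 2 (critical) + 2 (low) = 4 records
Step 2: Total records: 10
Step 3: Remaining = 10 - 4 = 6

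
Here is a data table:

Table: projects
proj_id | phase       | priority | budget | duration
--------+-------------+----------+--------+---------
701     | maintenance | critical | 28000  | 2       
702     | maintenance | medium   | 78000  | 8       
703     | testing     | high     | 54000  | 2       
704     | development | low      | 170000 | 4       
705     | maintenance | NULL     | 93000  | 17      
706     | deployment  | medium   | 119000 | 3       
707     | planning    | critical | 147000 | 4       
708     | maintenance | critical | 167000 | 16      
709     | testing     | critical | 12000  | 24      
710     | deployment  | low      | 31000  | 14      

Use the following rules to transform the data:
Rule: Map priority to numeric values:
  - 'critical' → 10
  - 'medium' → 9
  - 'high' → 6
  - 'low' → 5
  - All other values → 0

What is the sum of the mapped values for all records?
74

Step 1: Apply mapping to each record
Step 2: Count by status:
  'critical': 4 records × 10 = 40
  'medium': 2 records × 9 = 18
  'high': 1 records × 6 = 6
  'low': 2 records × 5 = 10
Step 3: Sum all mapped values = 74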